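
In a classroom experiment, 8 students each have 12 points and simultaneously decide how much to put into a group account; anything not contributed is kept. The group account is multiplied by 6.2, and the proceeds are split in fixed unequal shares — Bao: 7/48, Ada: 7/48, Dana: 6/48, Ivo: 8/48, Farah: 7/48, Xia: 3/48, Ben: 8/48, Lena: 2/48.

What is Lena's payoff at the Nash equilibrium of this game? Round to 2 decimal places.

A player with share s gets back 6.2·s per unit contributed, so full contribution is dominant for anyone with s > 1/6.2 = 0.1613 and zero contribution is dominant for anyone below.
The shares above 0.1613 belong to Ivo and Ben, contributing 12 each; the remaining 6 contribute 0. Total contributed: 24.
Lena keeps 12 and receives 6.2 × 24 × 2/48 = 6.20 from the group account, for a payoff of 18.20.

18.20 points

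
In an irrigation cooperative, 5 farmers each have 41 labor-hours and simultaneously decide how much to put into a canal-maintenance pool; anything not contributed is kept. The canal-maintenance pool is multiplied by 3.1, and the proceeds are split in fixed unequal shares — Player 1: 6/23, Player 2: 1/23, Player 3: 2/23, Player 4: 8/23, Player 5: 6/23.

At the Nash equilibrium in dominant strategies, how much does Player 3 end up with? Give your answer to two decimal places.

52.05 labor-hours

Player j's private return per contributed unit is 3.1 × (j's share). Contributing is weakly dominant for j when that share is at least 1/3.1 = 0.3226, and contributing 0 is dominant otherwise.
Only Player 4 (8/23) clears that bar, contributing 41; the remaining 4 contribute 0. Total contributed: 41.
Player 3 keeps 41 and receives 3.1 × 41 × 2/23 = 11.05 from the canal-maintenance pool, for a payoff of 52.05.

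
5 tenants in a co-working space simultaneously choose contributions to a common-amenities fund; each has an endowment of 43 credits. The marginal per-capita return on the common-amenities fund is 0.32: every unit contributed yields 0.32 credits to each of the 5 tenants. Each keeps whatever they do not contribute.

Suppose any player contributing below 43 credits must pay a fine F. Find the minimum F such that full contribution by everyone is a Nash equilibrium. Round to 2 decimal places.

29.24 credits

Given the others contribute fully, the best deviation is to contribute 0 (any partial contribution still incurs the fine and gives up units whose private return 0.32 is below 1).
Deviating from 43 to 0 saves 43 credits but forfeits the deviator's share of the drop in the common-amenities fund: 0.32 × 43 = 13.76.
So the deviation gain is 43 − 13.76 = 29.24, and the fine must be at least 29.24 credits to wipe it out.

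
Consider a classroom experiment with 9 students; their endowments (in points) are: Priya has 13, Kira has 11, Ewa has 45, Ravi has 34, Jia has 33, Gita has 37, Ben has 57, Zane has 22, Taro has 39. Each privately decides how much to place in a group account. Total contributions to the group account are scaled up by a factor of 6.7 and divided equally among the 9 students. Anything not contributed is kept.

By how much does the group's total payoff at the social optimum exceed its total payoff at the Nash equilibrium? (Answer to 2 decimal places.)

1658.70 points

The private return per contributed unit is 6.7/9 = 0.7444 < 1 for every player regardless of endowment, so the Nash equilibrium is zero contribution and the group total is Σ E_j = 13 + 11 + 45 + 34 + 33 + 37 + 57 + 22 + 39 = 291.
Each contributed unit returns 6.700 to the group, so the social optimum is full contribution by everyone: group total = 6.700 × 291 = 1949.70.
Efficiency loss = (6.700 − 1) × 291 = 1658.70.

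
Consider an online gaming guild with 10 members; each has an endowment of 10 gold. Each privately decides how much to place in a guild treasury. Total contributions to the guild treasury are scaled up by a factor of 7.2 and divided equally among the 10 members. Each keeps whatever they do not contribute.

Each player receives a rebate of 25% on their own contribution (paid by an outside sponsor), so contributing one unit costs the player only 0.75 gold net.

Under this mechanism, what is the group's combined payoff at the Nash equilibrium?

Even with the mechanism, each unit contributed returns only (7.2/10) / 0.75 = 0.9600 per unit of net cost, so contributing nothing is still dominant.
At the Nash equilibrium no one contributes; group total payoff = 10 × 10 = 100.

100.00 gold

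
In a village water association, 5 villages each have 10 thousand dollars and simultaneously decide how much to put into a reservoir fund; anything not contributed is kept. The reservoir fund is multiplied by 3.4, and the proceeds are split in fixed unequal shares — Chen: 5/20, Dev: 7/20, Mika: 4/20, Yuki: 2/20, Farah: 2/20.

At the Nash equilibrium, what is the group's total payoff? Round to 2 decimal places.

74.00 thousand dollars

For player j, contributing a unit is worthwhile iff 3.4 × (j's share) ≥ 1, i.e. iff j's share is at least 0.2941.
Only Dev (7/20) clears that bar, contributing 10; the remaining 4 contribute 0. Total contributed: 10.
The reservoir fund pays out 3.4 × 10 = 34.00 in total (split across the unequal shares, but the aggregate is all that matters for the group sum).
The 4 free-riders keep 10 each, adding 40. Group total = 40 + 34.00 = 74.00.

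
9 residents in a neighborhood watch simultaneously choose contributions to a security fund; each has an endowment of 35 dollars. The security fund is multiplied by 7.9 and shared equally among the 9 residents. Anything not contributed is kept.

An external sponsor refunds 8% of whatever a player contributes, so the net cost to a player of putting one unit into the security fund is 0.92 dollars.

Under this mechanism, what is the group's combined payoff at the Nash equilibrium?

315.00 dollars

With the mechanism, a contributed unit returns (7.9/9) / 0.92 = 0.9541 per unit of net cost — still below 1 — so contributing 0 remains dominant for every player.
Everyone keeps their endowment and the group total is 9 × 35 = 315.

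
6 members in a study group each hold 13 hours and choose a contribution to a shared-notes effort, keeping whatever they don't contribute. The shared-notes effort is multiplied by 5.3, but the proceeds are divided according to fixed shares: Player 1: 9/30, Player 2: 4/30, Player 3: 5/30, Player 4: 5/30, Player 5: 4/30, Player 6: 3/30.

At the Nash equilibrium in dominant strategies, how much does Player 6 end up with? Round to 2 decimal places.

A player with share s gets back 5.3·s per unit contributed, so full contribution is dominant for anyone with s > 1/5.3 = 0.1887 and zero contribution is dominant for anyone below.
The only share above 0.1887 is Player 1's 9/30, contributing 13; the remaining 5 contribute 0. Total contributed: 13.
Player 6 keeps 13 and receives 5.3 × 13 × 3/30 = 6.89 from the shared-notes effort, for a payoff of 19.89.

19.89 hours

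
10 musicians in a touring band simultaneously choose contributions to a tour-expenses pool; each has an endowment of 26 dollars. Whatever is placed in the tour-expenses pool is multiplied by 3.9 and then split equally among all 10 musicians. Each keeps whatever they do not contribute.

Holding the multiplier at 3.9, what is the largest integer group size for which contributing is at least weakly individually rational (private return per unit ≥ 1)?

Private return per unit is 3.9/(group size), which is ≥ 1 whenever the group size is ≤ 3.9.
The largest such integer is 3.

3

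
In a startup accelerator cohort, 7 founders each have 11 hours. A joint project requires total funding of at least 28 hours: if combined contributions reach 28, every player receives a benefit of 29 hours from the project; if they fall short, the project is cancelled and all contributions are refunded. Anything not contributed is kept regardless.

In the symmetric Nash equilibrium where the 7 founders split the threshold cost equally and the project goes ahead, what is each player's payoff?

36 hours

Equal share of the threshold: 28/7 = 4.
At this profile no one gains by cutting their contribution: any cut drops the total below 28, the project is cancelled, contributions are refunded, and the deviator ends with 11, which is less than 11 − 4 + 29 = 36. Contributing more than 4 just wastes the excess. So contributing exactly 4 is a best response.
Each player's payoff: 11 − 4 + 29 = 36.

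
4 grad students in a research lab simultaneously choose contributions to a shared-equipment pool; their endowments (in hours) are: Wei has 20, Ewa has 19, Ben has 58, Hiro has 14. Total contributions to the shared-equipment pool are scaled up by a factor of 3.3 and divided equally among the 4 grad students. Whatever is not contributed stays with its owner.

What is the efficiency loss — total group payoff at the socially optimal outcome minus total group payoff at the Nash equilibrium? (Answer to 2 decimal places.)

255.30 hours

The private return per contributed unit is 3.3/4 = 0.8250 < 1 for every player regardless of endowment, so the Nash equilibrium is zero contribution and the group total is Σ E_j = 20 + 19 + 58 + 14 = 111.
Each contributed unit returns 3.300 to the group, so the social optimum is full contribution by everyone: group total = 3.300 × 111 = 366.30.
Efficiency loss = (3.300 − 1) × 111 = 255.30.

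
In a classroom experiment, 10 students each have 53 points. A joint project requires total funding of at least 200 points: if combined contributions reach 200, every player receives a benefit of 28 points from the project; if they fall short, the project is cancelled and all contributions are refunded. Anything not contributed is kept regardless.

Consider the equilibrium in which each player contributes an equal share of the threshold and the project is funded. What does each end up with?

Equal share of the threshold: 200/10 = 20.
At this profile no one gains by cutting their contribution: any cut drops the total below 200, the project is cancelled, contributions are refunded, and the deviator ends with 53, which is less than 53 − 20 + 28 = 61. Contributing more than 20 just wastes the excess. So contributing exactly 20 is a best response.
Each player's payoff: 53 − 20 + 28 = 61.

61 points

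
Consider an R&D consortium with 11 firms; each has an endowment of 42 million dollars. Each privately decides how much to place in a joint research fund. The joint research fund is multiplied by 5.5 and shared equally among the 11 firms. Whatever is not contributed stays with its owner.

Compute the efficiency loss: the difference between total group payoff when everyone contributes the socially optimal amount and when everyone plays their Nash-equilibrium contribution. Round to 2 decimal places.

Each contributed unit returns 5.5/11 = 0.5000 to its contributor — below 1 — so contributing 0 is dominant for every player. At the Nash equilibrium everyone keeps their 42, and the group total is 11 × 42 = 462.
Each contributed unit returns 5.500 to the group as a whole (0.5000 to each of 11 players), which exceeds 1, so the social optimum is full contribution: group total = 5.500 × 462 = 2541.00.
Efficiency loss = 2541.00 − 462 = 2079.00.

2079.00 million dollars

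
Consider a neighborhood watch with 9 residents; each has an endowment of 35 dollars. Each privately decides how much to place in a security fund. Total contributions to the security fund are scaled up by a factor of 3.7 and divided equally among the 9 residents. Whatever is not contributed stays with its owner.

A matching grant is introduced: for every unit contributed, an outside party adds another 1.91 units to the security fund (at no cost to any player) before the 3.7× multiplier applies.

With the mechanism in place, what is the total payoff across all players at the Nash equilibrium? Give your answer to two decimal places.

Under the mechanism each unit contributed yields 3.7 × 2.91 / 9 = 1.1963 back to its contributor per unit of net cost, which exceeds 1, making full contribution the dominant choice for everyone.
At the Nash equilibrium everyone contributes 35. Group total payoff = 3.7 × 2.91 × 315 = 3391.61.

3391.61 dollars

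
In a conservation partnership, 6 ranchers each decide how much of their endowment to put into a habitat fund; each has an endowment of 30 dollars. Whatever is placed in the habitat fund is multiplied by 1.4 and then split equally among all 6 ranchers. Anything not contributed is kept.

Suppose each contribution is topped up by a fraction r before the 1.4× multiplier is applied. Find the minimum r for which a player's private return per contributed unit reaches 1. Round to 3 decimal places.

With matching at rate r, one contributed unit becomes (1 + r) in the habitat fund and returns 1.4 × (1 + r) / 6 to the contributor.
Setting this equal to 1: 1 + r = 6/1.4 = 4.2857.
So the minimum matching rate is r = 4.2857 − 1 = 3.286.

3.286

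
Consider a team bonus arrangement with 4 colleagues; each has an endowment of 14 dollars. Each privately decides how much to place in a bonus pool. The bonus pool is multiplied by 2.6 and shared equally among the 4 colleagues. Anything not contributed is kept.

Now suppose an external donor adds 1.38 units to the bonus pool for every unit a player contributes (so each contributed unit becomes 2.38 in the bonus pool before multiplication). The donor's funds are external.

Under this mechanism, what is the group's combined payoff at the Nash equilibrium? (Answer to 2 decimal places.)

Under the mechanism each unit contributed yields 2.6 × 2.38 / 4 = 1.5470 back to its contributor per unit of net cost, which exceeds 1, making full contribution the dominant choice for everyone.
At the Nash equilibrium everyone contributes 14. Group total payoff = 2.6 × 2.38 × 56 = 346.53.

346.53 dollars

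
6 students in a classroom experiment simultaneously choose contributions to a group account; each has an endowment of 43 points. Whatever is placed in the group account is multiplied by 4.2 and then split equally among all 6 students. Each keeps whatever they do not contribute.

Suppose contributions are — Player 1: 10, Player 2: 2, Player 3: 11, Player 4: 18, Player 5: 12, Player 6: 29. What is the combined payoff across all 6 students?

Total contributed: 10 + 2 + 11 + 18 + 12 + 29 = 82; total kept: 6 × 43 − 82 = 176.
The group account pays out 4.2 × 82 = 344.40 in aggregate.
Group total = 176 + 344.40 = 520.40.

520.40 points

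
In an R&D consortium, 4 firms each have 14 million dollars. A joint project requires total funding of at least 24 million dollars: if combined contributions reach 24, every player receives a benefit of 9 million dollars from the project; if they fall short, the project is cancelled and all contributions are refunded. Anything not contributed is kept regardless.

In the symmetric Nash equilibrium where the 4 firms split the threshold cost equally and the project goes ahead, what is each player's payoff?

Equal share of the threshold: 24/4 = 6.
At this profile no one gains by cutting their contribution: any cut drops the total below 24, the project is cancelled, contributions are refunded, and the deviator ends with 14, which is less than 14 − 6 + 9 = 17. Contributing more than 6 just wastes the excess. So contributing exactly 6 is a best response.
Each player's payoff: 14 − 6 + 9 = 17.

17 million dollars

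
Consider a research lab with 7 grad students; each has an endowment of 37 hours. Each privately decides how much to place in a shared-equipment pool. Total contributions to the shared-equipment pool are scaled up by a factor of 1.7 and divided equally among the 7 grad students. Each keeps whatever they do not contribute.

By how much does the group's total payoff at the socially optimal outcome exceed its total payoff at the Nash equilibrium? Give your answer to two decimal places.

Each contributed unit returns 1.7/7 = 0.2429 to its contributor — below 1 — so contributing 0 is dominant for every player. At the Nash equilibrium everyone keeps their 37, and the group total is 7 × 37 = 259.
Each contributed unit returns 1.700 to the group as a whole (0.2429 to each of 7 players), which exceeds 1, so the social optimum is full contribution: group total = 1.700 × 259 = 440.30.
Efficiency loss = 440.30 − 259 = 181.30.

181.30 hours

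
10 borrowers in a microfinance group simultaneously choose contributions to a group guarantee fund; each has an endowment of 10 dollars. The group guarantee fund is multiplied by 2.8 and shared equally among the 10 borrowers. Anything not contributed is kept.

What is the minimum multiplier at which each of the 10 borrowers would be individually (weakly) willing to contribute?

10

A contributed unit returns (multiplier)/10 to its contributor.
This reaches 1 exactly when the multiplier is 10.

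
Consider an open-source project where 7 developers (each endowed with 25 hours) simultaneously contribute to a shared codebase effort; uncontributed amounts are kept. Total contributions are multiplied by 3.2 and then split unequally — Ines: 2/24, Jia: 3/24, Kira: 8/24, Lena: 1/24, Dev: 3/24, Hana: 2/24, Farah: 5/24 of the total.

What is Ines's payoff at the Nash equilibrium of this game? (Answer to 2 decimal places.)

A player with share s gets back 3.2·s per unit contributed, so full contribution is dominant for anyone with s > 1/3.2 = 0.3125 and zero contribution is dominant for anyone below.
The only share above 0.3125 is Kira's 8/24, contributing 25; the remaining 6 contribute 0. Total contributed: 25.
Ines keeps 25 and receives 3.2 × 25 × 2/24 = 6.67 from the shared codebase effort, for a payoff of 31.67.

31.67 hours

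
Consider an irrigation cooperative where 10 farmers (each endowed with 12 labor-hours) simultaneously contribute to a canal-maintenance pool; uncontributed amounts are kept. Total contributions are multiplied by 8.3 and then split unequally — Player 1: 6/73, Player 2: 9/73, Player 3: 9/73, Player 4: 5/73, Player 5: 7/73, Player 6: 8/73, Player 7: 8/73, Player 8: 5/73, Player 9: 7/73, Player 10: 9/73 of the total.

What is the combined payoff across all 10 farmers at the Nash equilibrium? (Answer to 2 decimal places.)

A player with share s gets back 8.3·s per unit contributed, so full contribution is dominant for anyone with s > 1/8.3 = 0.1205 and zero contribution is dominant for anyone below.
The shares above 0.1205 belong to Player 2, Player 3 and Player 10, contributing 12 each; the remaining 7 contribute 0. Total contributed: 36.
The canal-maintenance pool pays out 8.3 × 36 = 298.80 in total (split across the unequal shares, but the aggregate is all that matters for the group sum).
The 7 free-riders keep 12 each, adding 84. Group total = 84 + 298.80 = 382.80.

382.80 labor-hours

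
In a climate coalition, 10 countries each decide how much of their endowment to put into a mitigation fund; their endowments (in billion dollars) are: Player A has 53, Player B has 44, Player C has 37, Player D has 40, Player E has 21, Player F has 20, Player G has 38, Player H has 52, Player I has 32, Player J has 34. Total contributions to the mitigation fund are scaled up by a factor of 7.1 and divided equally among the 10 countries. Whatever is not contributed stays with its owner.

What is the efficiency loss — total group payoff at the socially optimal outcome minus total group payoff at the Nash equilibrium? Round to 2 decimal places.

2263.10 billion dollars

The private return per contributed unit is 7.1/10 = 0.7100 < 1 for every player regardless of endowment, so the Nash equilibrium is zero contribution and the group total is Σ E_j = 53 + 44 + 37 + 40 + 21 + 20 + 38 + 52 + 32 + 34 = 371.
Each contributed unit returns 7.100 to the group, so the social optimum is full contribution by everyone: group total = 7.100 × 371 = 2634.10.
Efficiency loss = (7.100 − 1) × 371 = 2263.10.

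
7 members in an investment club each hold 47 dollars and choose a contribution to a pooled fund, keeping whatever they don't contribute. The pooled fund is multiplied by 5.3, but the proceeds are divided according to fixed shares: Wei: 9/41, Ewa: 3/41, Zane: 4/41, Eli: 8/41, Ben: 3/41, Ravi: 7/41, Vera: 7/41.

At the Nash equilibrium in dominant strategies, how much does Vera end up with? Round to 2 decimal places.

132.06 dollars

Each unit j contributes comes back to j as 5.3 × (j's share), so j prefers to contribute only if that share exceeds 1/5.3 = 0.1887; otherwise keeping the unit dominates.
The shares above 0.1887 belong to Wei and Eli, contributing 47 each; the remaining 5 contribute 0. Total contributed: 94.
Vera keeps 47 and receives 5.3 × 94 × 7/41 = 85.06 from the pooled fund, for a payoff of 132.06.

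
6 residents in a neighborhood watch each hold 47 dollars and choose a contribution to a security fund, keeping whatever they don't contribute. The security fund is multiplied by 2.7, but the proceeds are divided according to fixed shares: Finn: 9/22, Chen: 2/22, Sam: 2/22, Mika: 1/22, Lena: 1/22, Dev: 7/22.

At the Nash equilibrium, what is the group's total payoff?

Each unit j contributes comes back to j as 2.7 × (j's share), so j prefers to contribute only if that share exceeds 1/2.7 = 0.3704; otherwise keeping the unit dominates.
Only Finn (9/22) clears that bar, contributing 47; the remaining 5 contribute 0. Total contributed: 47.
The security fund pays out 2.7 × 47 = 126.90 in total (split across the unequal shares, but the aggregate is all that matters for the group sum).
The 5 free-riders keep 47 each, adding 235. Group total = 235 + 126.90 = 361.90.

361.90 dollars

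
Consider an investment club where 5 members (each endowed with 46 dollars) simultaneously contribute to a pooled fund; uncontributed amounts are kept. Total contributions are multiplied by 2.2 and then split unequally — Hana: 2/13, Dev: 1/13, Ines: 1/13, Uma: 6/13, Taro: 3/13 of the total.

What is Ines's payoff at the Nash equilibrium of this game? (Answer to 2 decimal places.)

A player with share s gets back 2.2·s per unit contributed, so full contribution is dominant for anyone with s > 1/2.2 = 0.4545 and zero contribution is dominant for anyone below.
The only share above 0.4545 is Uma's 6/13, contributing 46; the remaining 4 contribute 0. Total contributed: 46.
Ines keeps 46 and receives 2.2 × 46 × 1/13 = 7.78 from the pooled fund, for a payoff of 53.78.

53.78 dollars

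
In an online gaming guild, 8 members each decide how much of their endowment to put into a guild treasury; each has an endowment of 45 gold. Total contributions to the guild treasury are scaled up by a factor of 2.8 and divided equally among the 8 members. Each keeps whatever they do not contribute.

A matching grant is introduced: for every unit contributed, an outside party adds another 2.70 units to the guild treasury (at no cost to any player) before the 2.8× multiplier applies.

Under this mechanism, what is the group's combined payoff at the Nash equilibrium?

3729.60 gold

With the mechanism, a contributed unit returns 2.8 × 3.70 / 8 = 1.2950 per unit of net cost to the contributor — now above 1 — so contributing fully is weakly dominant for every player.
At the Nash equilibrium everyone contributes 45. Group total payoff = 2.8 × 3.70 × 360 = 3729.60.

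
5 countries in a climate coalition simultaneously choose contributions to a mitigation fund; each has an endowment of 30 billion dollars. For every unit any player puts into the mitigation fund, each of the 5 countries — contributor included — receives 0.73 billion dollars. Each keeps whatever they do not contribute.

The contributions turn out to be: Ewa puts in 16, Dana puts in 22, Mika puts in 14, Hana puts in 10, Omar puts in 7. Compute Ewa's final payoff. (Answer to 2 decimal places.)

Total contributed: 16 + 22 + 14 + 10 + 7 = 69.
Each receives 0.73 × 69 = 50.37 from the mitigation fund.
Ewa keeps 30 − 16 = 14, so Ewa's payoff is 14 + 50.37 = 64.37.

64.37 billion dollars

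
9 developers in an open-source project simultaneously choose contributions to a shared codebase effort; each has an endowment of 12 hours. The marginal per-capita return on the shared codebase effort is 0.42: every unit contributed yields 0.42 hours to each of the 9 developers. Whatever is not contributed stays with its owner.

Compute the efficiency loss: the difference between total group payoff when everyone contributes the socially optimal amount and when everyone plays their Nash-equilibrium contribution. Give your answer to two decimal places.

The private return per contributed unit is 0.42 < 1, so contributing 0 is dominant for every player. At the Nash equilibrium everyone keeps their 12, and the group total is 9 × 12 = 108.
Each contributed unit returns 3.780 to the group as a whole (0.42 to each of 9 players), which exceeds 1, so the social optimum is full contribution: group total = 3.780 × 108 = 408.24.
Efficiency loss = 408.24 − 108 = 300.24.

300.24 hours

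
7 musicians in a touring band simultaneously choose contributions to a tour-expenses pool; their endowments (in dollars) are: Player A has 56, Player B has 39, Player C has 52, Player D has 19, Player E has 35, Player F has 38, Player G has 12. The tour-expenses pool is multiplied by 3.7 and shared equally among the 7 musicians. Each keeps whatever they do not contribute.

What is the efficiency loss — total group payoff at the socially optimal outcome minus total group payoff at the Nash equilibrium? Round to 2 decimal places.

677.70 dollars

The private return per contributed unit is 3.7/7 = 0.5286 < 1 for every player regardless of endowment, so the Nash equilibrium is zero contribution and the group total is Σ E_j = 56 + 39 + 52 + 19 + 35 + 38 + 12 = 251.
Each contributed unit returns 3.700 to the group, so the social optimum is full contribution by everyone: group total = 3.700 × 251 = 928.70.
Efficiency loss = (3.700 − 1) × 251 = 677.70.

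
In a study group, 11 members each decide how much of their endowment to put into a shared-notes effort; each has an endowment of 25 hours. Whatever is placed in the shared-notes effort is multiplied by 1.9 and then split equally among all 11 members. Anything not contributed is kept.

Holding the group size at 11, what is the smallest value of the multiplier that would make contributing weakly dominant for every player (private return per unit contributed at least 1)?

A contributed unit returns (multiplier)/11 to its contributor.
This reaches 1 exactly when the multiplier is 11.

11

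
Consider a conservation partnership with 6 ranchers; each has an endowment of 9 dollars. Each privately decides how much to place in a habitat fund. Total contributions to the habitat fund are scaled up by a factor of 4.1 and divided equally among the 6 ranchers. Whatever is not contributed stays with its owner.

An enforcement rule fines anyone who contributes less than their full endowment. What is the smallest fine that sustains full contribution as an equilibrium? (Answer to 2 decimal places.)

Given the others contribute fully, the best deviation is to contribute 0 (any partial contribution still incurs the fine and gives up units whose private return 0.6833 is below 1).
Deviating from 9 to 0 saves 9 dollars but forfeits the deviator's share of the drop in the habitat fund: 4.1/6 × 9 = 6.15.
So the deviation gain is 9 − 6.15 = 2.85, and the fine must be at least 2.85 dollars to wipe it out.

2.85 dollars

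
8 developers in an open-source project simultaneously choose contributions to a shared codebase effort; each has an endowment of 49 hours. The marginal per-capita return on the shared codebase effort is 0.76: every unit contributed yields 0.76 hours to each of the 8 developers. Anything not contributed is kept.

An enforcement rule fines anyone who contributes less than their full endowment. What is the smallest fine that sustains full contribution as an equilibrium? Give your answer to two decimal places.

Given the others contribute fully, the best deviation is to contribute 0 (any partial contribution still incurs the fine and gives up units whose private return 0.76 is below 1).
Deviating from 49 to 0 saves 49 hours but forfeits the deviator's share of the drop in the shared codebase effort: 0.76 × 49 = 37.24.
So the deviation gain is 49 − 37.24 = 11.76, and the fine must be at least 11.76 hours to wipe it out.

11.76 hours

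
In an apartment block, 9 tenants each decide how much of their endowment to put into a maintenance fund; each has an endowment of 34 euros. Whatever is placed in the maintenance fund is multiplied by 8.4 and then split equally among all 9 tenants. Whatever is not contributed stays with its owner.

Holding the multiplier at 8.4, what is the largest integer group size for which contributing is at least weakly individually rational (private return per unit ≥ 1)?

8

Private return per unit is 8.4/(group size), which is ≥ 1 whenever the group size is ≤ 8.4.
The largest such integer is 8.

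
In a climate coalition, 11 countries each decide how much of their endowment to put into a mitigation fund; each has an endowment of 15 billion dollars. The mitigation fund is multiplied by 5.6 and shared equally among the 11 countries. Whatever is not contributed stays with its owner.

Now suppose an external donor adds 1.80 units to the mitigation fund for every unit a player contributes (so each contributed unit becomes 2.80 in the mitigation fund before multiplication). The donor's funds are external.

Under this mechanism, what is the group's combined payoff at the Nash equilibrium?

2587.20 billion dollars

Under the mechanism each unit contributed yields 5.6 × 2.80 / 11 = 1.4255 back to its contributor per unit of net cost, which exceeds 1, making full contribution the dominant choice for everyone.
So the Nash equilibrium is full contribution by all 11; the group earns 5.6 × 2.80 × 165 = 2587.20.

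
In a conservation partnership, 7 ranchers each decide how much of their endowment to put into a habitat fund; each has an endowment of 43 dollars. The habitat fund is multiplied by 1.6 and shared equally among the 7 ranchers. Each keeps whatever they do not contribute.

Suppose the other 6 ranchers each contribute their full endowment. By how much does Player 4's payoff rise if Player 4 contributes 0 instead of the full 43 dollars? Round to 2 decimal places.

Switching from a contribution of 43 to 0 lets Player 4 keep an extra 43 dollars, but lowers the habitat fund by 43, which costs Player 4 their own share of that drop: 1.6/7 × 43 = 9.83.
Net gain = 43 − 9.83 = 33.17. The private return per contributed unit (0.2286) is below 1, so free-riding is indeed the best response regardless of what the others do.

33.17 dollars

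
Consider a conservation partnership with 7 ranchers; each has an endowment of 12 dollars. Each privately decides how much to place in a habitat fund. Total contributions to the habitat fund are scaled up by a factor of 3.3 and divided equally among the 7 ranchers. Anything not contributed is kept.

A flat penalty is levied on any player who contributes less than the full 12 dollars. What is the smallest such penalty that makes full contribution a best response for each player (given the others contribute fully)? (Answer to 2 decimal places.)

6.34 dollars

Given the others contribute fully, the best deviation is to contribute 0 (any partial contribution still incurs the fine and gives up units whose private return 0.4714 is below 1).
Deviating from 12 to 0 saves 12 dollars but forfeits the deviator's share of the drop in the habitat fund: 3.3/7 × 12 = 5.66.
So the deviation gain is 12 − 5.66 = 6.34, and the fine must be at least 6.34 dollars to wipe it out.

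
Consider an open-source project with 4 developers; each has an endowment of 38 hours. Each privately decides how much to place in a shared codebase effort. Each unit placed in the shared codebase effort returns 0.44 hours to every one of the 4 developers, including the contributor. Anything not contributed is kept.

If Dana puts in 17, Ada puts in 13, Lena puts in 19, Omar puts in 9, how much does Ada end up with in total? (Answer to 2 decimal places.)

50.52 hours

Total contributed: 17 + 13 + 19 + 9 = 58.
Each receives 0.44 × 58 = 25.52 from the shared codebase effort.
Ada keeps 38 − 13 = 25, so Ada's payoff is 25 + 25.52 = 50.52.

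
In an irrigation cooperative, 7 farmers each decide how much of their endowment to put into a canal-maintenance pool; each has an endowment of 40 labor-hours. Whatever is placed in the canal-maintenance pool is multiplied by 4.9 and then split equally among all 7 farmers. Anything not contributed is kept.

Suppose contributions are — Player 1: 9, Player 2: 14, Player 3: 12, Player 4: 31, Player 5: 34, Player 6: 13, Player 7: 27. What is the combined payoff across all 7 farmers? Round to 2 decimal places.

Total contributed: 9 + 14 + 12 + 31 + 34 + 13 + 27 = 140; total kept: 7 × 40 − 140 = 140.
The canal-maintenance pool pays out 4.9 × 140 = 686.00 in aggregate.
Group total = 140 + 686.00 = 826.00.

826.00 labor-hours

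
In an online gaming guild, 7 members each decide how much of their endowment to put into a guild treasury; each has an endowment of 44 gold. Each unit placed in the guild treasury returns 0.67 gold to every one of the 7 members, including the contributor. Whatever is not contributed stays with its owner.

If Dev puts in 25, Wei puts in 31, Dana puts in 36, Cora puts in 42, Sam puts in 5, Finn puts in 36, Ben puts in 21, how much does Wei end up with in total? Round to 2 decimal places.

144.32 gold

Total contributed: 25 + 31 + 36 + 42 + 5 + 36 + 21 = 196.
Each receives 0.67 × 196 = 131.32 from the guild treasury.
Wei keeps 44 − 31 = 13, so Wei's payoff is 13 + 131.32 = 144.32.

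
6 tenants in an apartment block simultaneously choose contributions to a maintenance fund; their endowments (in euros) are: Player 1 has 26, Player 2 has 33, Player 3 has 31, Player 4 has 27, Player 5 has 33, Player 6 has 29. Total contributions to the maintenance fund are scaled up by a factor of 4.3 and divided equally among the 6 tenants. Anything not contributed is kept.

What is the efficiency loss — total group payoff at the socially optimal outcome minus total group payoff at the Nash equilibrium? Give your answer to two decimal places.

The private return per contributed unit is 4.3/6 = 0.7167 < 1 for every player regardless of endowment, so the Nash equilibrium is zero contribution and the group total is Σ E_j = 26 + 33 + 31 + 27 + 33 + 29 = 179.
Each contributed unit returns 4.300 to the group, so the social optimum is full contribution by everyone: group total = 4.300 × 179 = 769.70.
Efficiency loss = (4.300 − 1) × 179 = 590.70.

590.70 euros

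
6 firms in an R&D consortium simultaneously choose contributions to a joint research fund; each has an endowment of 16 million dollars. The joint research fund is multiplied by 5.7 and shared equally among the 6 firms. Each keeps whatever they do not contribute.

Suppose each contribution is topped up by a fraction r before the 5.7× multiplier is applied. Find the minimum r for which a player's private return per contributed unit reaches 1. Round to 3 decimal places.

With matching at rate r, one contributed unit becomes (1 + r) in the joint research fund and returns 5.7 × (1 + r) / 6 to the contributor.
Setting this equal to 1: 1 + r = 6/5.7 = 1.0526.
So the minimum matching rate is r = 1.0526 − 1 = 0.053.

0.053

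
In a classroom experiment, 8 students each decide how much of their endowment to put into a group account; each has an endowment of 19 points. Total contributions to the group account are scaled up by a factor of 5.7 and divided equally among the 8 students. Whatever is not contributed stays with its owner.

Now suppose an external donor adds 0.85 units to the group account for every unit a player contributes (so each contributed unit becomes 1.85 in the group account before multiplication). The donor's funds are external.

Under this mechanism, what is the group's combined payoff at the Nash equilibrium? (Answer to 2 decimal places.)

Under the mechanism each unit contributed yields 5.7 × 1.85 / 8 = 1.3181 back to its contributor per unit of net cost, which exceeds 1, making full contribution the dominant choice for everyone.
At the Nash equilibrium everyone contributes 19. Group total payoff = 5.7 × 1.85 × 152 = 1602.84.

1602.84 points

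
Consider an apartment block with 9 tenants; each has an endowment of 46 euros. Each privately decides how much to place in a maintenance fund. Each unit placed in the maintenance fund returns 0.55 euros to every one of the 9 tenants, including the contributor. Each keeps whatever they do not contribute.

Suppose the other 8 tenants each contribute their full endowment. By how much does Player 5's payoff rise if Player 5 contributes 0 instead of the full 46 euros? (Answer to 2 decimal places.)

Switching from a contribution of 46 to 0 lets Player 5 keep an extra 46 euros, but lowers the maintenance fund by 46, which costs Player 5 their own share of that drop: 0.55 × 46 = 25.30.
Net gain = 46 − 25.30 = 20.70. The private return per contributed unit (0.55) is below 1, so free-riding is indeed the best response regardless of what the others do.

20.70 euros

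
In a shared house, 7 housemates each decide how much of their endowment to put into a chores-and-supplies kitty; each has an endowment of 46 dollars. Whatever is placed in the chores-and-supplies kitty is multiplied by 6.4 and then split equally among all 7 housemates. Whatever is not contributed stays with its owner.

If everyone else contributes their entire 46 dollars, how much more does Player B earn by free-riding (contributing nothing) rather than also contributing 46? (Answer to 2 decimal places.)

3.94 dollars

Switching from a contribution of 46 to 0 lets Player B keep an extra 46 dollars, but lowers the chores-and-supplies kitty by 46, which costs Player B their own share of that drop: 6.4/7 × 46 = 42.06.
Net gain = 46 − 42.06 = 3.94. The private return per contributed unit (0.9143) is below 1, so free-riding is indeed the best response regardless of what the others do.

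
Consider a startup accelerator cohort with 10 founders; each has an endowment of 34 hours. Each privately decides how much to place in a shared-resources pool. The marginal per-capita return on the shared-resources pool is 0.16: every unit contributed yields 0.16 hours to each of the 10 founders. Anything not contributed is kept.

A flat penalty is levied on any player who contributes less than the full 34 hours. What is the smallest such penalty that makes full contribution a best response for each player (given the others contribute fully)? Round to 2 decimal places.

Given the others contribute fully, the best deviation is to contribute 0 (any partial contribution still incurs the fine and gives up units whose private return 0.16 is below 1).
Deviating from 34 to 0 saves 34 hours but forfeits the deviator's share of the drop in the shared-resources pool: 0.16 × 34 = 5.44.
So the deviation gain is 34 − 5.44 = 28.56, and the fine must be at least 28.56 hours to wipe it out.

28.56 hours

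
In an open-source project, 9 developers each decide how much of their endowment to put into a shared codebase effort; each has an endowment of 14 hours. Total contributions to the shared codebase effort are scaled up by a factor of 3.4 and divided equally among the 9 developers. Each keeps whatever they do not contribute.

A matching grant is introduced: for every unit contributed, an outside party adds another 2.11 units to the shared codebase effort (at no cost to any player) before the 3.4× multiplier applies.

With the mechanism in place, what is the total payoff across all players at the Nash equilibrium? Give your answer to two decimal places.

Under the mechanism each unit contributed yields 3.4 × 3.11 / 9 = 1.1749 back to its contributor per unit of net cost, which exceeds 1, making full contribution the dominant choice for everyone.
At the Nash equilibrium everyone contributes 14. Group total payoff = 3.4 × 3.11 × 126 = 1332.32.

1332.32 hours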